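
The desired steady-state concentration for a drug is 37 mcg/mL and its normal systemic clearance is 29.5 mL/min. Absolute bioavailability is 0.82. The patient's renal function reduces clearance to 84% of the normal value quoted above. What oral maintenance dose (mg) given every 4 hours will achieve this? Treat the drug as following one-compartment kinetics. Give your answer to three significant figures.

CL = 29.5 mL/min × 60/1000 = 1.770 L/h
Patient clearance = 0.84 × 1.770 = 1.487 L/h
D = CL × Css × τ / F = 1.487 × 37 × 4 / 0.82 = 268.4 mg

268 mg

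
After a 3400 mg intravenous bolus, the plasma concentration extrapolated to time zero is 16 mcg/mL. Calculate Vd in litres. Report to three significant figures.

Immediately after an IV bolus, C₀ = Dose / Vd, so Vd = Dose / C₀.
Vd = 3400 / 16 = 212.5 L

213 L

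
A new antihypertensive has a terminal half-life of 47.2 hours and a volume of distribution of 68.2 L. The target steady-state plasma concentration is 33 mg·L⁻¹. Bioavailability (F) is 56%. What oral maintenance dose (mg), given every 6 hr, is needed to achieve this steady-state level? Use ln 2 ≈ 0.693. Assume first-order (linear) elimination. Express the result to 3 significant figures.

354 mg

CL = 0.693 × Vd / t½ = 0.693 × 68.20 / 47.2 = 1.001 L/h
D = CL × Css × τ / F = 1.001 × 33 × 6 / 0.56 = 353.9 mg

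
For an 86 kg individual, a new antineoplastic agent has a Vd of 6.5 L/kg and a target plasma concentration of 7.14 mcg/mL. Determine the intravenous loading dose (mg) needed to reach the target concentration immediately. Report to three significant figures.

3990 mg

Total Vd = 6.5 × 86 = 559.0 L
LD = Vd × C = 559.0 × 7.140 = 3991 mg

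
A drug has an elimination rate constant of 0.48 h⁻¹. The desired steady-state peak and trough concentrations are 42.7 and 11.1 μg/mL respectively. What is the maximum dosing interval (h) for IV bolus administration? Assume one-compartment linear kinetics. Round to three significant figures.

2.81 h

Between IV bolus doses, concentration decays as C = C₀·e^(−kτ), so C_peak/C_trough = e^(kτ).
τ_max = ln(C_peak/C_trough) / k = ln(42.7/11.1) / 0.4800 = 1.347 / 0.4800 = 2.806 h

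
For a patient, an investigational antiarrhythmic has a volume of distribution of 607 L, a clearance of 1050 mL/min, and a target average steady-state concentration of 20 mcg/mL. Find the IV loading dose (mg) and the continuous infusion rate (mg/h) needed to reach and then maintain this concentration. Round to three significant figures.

Loading: fill Vd to C_target → 607.0 L × 20 mg/L = 12140 mg
CL = 1050 mL/min × 60/1000 = 63.00 L/h
Maintenance infusion rate = CL × Css = 63.00 × 20 = 1260 mg/h

(a) 12100 mg; (b) 1260 mg/h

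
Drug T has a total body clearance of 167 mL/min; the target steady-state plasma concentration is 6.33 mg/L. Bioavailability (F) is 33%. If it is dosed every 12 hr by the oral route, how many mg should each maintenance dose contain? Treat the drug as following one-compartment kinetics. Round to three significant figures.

2310 mg

Convert clearance: 167 mL/min × 60 min/h ÷ 1000 mL/L = 10.02 L/h
D = CL × Css × τ / F = 10.02 × 6.33 × 12 / 0.33 = 2306 mg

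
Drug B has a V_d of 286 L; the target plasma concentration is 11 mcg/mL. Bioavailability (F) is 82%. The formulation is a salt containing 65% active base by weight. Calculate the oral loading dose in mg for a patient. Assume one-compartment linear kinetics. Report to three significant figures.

LD = Vd × C / F / S = 286.0 × 11.00 / 0.82 / 0.65 = 5902 mg

5900 mg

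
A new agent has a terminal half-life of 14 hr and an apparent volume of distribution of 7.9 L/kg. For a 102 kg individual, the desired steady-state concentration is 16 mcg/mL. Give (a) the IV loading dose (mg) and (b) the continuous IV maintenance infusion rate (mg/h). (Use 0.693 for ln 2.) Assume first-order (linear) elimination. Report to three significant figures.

Total Vd = 7.9 × 102 = 805.8 L
LD = Vd × C = 805.8 × 16 = 12890 mg
CL = 0.693 × Vd / t½ = 0.693 × 805.8 / 14 = 39.89 L/h
Infusion rate = CL × Css = 39.89 × 16 = 638.2 mg/h

(a) 12900 mg; (b) 638 mg/h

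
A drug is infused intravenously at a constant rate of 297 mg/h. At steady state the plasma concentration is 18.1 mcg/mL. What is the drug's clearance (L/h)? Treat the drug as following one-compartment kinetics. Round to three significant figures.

At steady state, infusion rate = CL × Css, so CL = rate / Css.
CL = 297 / 18.1 = 16.41 L/h

16.4 L/h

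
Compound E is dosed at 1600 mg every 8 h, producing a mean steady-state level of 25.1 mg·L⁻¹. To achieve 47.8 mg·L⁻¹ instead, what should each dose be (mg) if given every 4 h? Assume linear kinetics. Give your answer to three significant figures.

1520 mg

For first-order elimination, Css ∝ F·D/(CL·τ); F and CL are unchanged, so Css ∝ D/τ.
D₂ = D₁ × (Css,target / Css,current) × (τ₂/τ₁) = 1600 × (47.8/25.1) × (4/8) = 1524 mg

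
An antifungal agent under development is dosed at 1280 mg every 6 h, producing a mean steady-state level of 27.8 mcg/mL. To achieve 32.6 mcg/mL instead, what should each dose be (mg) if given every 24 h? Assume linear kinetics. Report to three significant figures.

For first-order elimination, Css ∝ F·D/(CL·τ); F and CL are unchanged, so Css ∝ D/τ.
D₂ = D₁ × (Css,target / Css,current) × (τ₂/τ₁) = 1280 × (32.6/27.8) × (24/6) = 6004 mg

6000 mg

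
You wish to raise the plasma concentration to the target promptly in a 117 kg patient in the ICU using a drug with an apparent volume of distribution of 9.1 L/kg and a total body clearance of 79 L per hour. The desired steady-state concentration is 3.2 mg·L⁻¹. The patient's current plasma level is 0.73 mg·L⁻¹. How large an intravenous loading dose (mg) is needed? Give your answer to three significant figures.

Vd(total) = 117 kg × 9.1 L/kg = 1065 L
LD is governed by Vd — clearance does not enter the loading-dose calculation.
Concentration deficit ΔC = 3.2 − 0.73 = 2.470 mg/L
LD = Vd × ΔC = 1065 × 2.470 = 2631 mg

2630 mg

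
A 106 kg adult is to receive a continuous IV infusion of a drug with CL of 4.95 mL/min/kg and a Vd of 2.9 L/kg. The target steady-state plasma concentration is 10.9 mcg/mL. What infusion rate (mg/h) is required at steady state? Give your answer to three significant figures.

343 mg/h

CL = 4.95 mL/min/kg × 106 kg = 524.7 mL/min = 524.7 × 60/1000 = 31.48 L/h
Vd does not affect the maintenance rate; only clearance governs steady-state input.
Rate = CL × Css = 31.48 × 10.9 = 343.1 mg/h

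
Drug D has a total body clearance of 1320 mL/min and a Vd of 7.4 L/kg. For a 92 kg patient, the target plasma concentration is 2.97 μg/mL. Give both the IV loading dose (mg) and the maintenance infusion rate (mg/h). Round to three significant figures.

(a) 2020 mg; (b) 235 mg/h

Total Vd = 7.4 × 92 = 680.8 L
LD = Vd · C_target = 680.8 × 2.97 = 2022 mg
CL = 1320 mL/min × 60/1000 = 79.20 L/h
Infusion rate = 79.20 L/h × 2.97 mg/L = 235.2 mg/h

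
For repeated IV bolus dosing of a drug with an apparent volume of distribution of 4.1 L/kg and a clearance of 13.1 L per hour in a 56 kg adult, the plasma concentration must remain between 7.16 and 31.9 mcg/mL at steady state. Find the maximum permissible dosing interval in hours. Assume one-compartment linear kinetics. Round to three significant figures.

26.2 h

Vd(total) = 56 kg × 4.1 L/kg = 229.6 L
k = CL / Vd = 13.10 / 229.6 = 0.05706 h⁻¹
Between IV bolus doses, concentration decays as C = C₀·e^(−kτ), so C_peak/C_trough = e^(kτ).
τ_max = ln(C_peak/C_trough) / k = ln(31.9/7.16) / 0.05706 = 1.494 / 0.05706 = 26.18 h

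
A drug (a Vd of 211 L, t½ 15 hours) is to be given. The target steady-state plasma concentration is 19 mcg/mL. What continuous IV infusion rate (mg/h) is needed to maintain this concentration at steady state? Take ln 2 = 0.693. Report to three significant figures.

CL = ln 2 · Vd / t½ = 0.693 × 211.0 / 15 = 9.748 L/h
Infusion rate = CL × Css = 9.748 × 19 = 185.2 mg/h

185 mg/h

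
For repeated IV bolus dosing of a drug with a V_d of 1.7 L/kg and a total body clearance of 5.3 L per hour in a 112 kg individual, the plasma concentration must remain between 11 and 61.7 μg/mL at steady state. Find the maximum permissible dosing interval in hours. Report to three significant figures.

Total Vd = 1.7 × 112 = 190.4 L
k = CL / Vd = 5.300 / 190.4 = 0.02784 h⁻¹
Between IV bolus doses, concentration decays as C = C₀·e^(−kτ), so C_peak/C_trough = e^(kτ).
τ_max = ln(C_peak/C_trough) / k = ln(61.7/11) / 0.02784 = 1.724 / 0.02784 = 61.93 h

61.9 h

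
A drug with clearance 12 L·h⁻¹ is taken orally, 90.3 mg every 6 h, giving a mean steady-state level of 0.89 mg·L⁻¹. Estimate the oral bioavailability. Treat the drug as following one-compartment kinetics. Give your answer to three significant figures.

F·D/τ = CL·Css at steady state → F = CL·Css·τ / D.
F = 12 × 0.89 × 6 / 90.3 = 0.710

0.710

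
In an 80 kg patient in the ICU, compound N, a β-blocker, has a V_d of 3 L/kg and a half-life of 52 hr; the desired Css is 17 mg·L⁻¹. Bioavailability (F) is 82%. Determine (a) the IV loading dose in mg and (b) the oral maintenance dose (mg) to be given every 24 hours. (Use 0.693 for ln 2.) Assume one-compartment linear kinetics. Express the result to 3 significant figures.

Vd(total) = 80 kg × 3 L/kg = 240.0 L
LD = Vd × C = 240.0 × 17 = 4080 mg
CL = 0.693 × Vd / t½ = 0.693 × 240.0 / 52 = 3.198 L/h
D = CL × Css × τ / F = 3.198 × 17 × 24 / 0.82 = 1591 mg

(a) 4080 mg; (b) 1590 mg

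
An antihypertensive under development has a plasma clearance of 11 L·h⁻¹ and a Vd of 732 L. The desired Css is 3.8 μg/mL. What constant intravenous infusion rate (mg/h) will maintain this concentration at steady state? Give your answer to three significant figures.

Infusion rate = CL · Css = 11.00 L/h × 3.8 mg/L = 41.80 mg/h

41.8 mg/h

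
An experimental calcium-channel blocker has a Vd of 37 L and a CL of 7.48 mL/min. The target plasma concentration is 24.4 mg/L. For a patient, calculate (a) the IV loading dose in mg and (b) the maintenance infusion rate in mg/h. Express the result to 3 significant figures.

(a) 903 mg; (b) 11.0 mg/h

Loading: fill Vd to C_target → 37.00 L × 24.4 mg/L = 902.8 mg
Convert clearance: 7.48 mL/min × 60 min/h ÷ 1000 mL/L = 0.4488 L/h
Maintenance infusion rate = CL × Css = 0.4488 × 24.4 = 10.95 mg/h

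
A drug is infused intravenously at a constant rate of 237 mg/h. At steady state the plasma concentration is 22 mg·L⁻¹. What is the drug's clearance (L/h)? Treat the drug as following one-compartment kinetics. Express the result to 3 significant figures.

10.8 L/h

At steady state, infusion rate = CL × Css, so CL = rate / Css.
CL = 237 / 22 = 10.77 L/h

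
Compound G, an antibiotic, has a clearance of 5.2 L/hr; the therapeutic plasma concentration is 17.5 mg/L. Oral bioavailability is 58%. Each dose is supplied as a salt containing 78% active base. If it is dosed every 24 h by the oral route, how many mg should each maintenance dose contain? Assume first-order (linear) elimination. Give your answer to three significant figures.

4830 mg

D = CL × Css × τ / F / S = 5.200 × 17.5 × 24 / 0.58 / 0.78 = 4828 mg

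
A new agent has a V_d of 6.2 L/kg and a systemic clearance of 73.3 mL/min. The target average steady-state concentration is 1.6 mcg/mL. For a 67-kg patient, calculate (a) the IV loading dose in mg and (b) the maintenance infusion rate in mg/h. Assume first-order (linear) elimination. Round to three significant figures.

Vd = 6.2 L/kg × 67 kg = 415.4 L
Loading dose = Vd × C = 415.4 × 1.6 = 664.6 mg
Convert clearance: 73.3 mL/min × 60 min/h ÷ 1000 mL/L = 4.398 L/h
Maintenance: replace elimination → rate = CL × Css = 4.398 × 1.6 = 7.037 mg/h

(a) 665 mg; (b) 7.04 mg/h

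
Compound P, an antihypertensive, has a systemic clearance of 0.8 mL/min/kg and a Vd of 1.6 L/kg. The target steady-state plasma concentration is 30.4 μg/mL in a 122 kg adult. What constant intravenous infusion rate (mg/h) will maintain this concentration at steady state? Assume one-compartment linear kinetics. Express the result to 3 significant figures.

178 mg/h

CL = 0.8 mL/min/kg × 122 kg = 97.60 mL/min = 97.60 × 60/1000 = 5.856 L/h
Vd does not affect the maintenance rate; only clearance governs steady-state input.
Rate = CL × Css = 5.856 × 30.4 = 178.0 mg/h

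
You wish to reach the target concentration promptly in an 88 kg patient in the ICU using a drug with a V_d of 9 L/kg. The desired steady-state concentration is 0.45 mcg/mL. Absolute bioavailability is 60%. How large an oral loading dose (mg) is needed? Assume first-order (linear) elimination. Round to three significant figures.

Total Vd = 9 × 88 = 792.0 L
LD = Vd × C / F = 792.0 × 0.4500 / 0.6 = 594.0 mg

594 mg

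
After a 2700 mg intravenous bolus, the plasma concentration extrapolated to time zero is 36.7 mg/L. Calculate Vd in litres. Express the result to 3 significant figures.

73.6 L

Immediately after an IV bolus, C₀ = Dose / Vd, so Vd = Dose / C₀.
Vd = 2700 / 36.7 = 73.57 L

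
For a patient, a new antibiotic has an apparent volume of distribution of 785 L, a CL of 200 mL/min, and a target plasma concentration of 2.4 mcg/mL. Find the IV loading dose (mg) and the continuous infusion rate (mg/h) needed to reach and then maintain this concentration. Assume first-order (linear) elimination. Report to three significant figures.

(a) 1880 mg; (b) 28.8 mg/h

Loading dose = Vd × C = 785.0 × 2.4 = 1884 mg
Convert clearance: 200 mL/min × 60 min/h ÷ 1000 mL/L = 12.00 L/h
Maintenance infusion rate = CL × Css = 12.00 × 2.4 = 28.80 mg/h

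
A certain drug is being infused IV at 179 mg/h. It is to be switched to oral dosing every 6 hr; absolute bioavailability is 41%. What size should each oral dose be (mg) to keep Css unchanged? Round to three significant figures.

2620 mg

To maintain the same Css, the systemic dosing rate must be unchanged: F·D/τ = infusion rate.
D = rate × τ / F = 179 × 6 / 0.41 = 2620 mg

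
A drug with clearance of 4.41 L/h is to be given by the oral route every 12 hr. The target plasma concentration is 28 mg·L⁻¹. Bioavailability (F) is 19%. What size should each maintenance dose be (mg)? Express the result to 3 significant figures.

7800 mg

D = CL × Css × τ / F = 4.410 × 28 × 12 / 0.19 = 7799 mg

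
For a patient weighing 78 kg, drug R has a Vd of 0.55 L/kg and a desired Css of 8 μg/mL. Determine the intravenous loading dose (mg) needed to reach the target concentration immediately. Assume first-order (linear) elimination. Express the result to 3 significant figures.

343 mg

Vd(total) = 78 kg × 0.55 L/kg = 42.90 L
LD = Vd × C = 42.90 × 8.000 = 343.2 mg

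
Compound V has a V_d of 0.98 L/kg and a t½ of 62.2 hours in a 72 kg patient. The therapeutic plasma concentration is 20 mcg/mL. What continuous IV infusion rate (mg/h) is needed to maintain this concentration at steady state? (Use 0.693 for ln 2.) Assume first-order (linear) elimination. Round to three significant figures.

15.7 mg/h

Vd = 0.98 L/kg × 72 kg = 70.56 L
CL = ln 2 · Vd / t½ = 0.693 × 70.56 / 62.2 = 0.7861 L/h
Infusion rate = CL × Css = 0.7861 × 20 = 15.72 mg/h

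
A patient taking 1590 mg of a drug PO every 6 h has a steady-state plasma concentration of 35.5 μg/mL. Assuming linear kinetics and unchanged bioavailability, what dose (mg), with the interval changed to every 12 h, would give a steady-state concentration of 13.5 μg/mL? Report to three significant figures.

For first-order elimination, Css ∝ F·D/(CL·τ); F and CL are unchanged, so Css ∝ D/τ.
D₂ = D₁ × (Css,target / Css,current) × (τ₂/τ₁) = 1590 × (13.5/35.5) × (12/6) = 1209 mg

1210 mg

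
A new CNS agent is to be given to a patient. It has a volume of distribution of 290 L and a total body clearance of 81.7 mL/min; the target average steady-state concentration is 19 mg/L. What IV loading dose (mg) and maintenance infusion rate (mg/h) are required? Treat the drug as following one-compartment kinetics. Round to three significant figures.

LD = Vd · C_target = 290.0 × 19 = 5510 mg
Convert clearance: 81.7 mL/min × 60 min/h ÷ 1000 mL/L = 4.902 L/h
Maintenance infusion rate = CL × Css = 4.902 × 19 = 93.14 mg/h

(a) 5510 mg; (b) 93.1 mg/h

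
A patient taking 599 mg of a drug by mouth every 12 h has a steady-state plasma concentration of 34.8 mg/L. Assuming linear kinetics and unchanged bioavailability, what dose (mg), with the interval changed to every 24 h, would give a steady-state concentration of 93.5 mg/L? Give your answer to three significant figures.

For first-order elimination, Css ∝ F·D/(CL·τ); F and CL are unchanged, so Css ∝ D/τ.
D₂ = D₁ × (Css,target / Css,current) × (τ₂/τ₁) = 599 × (93.5/34.8) × (24/12) = 3219 mg

3220 mg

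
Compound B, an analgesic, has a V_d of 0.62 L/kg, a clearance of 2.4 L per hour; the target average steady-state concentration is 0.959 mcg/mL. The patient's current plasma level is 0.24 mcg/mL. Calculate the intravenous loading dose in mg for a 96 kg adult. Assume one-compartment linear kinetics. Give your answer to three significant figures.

Vd = 0.62 L/kg × 96 kg = 59.52 L
Concentration deficit ΔC = 0.959 − 0.24 = 0.7190 mg/L
LD = Vd × ΔC = 59.52 × 0.7190 = 42.79 mg

42.8 mg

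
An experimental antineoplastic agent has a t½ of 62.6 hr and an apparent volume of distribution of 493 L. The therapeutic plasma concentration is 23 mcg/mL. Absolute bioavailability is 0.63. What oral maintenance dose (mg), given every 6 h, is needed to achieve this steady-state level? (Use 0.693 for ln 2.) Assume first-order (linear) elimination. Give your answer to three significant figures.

1200 mg

CL = 0.693 × Vd / t½ = 0.693 × 493.0 / 62.6 = 5.458 L/h
D = CL × Css × τ / F = 5.458 × 23 × 6 / 0.63 = 1196 mg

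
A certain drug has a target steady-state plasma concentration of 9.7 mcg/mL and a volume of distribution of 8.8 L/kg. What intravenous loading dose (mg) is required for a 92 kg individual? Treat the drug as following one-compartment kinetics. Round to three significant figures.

7850 mg

Vd(total) = 92 kg × 8.8 L/kg = 809.6 L
The loading dose fills Vd to the target concentration.
LD = Vd × C = 809.6 × 9.700 = 7853 mg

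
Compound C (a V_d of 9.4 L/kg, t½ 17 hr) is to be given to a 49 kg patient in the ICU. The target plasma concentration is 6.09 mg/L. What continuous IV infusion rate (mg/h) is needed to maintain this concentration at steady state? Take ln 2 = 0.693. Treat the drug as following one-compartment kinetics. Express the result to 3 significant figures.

114 mg/h

Vd(total) = 49 kg × 9.4 L/kg = 460.6 L
k = 0.693/17 = 0.04076 h⁻¹, so CL = k·Vd = 0.04076 × 460.6 = 18.77 L/h
Infusion rate = CL × Css = 18.77 × 6.09 = 114.3 mg/h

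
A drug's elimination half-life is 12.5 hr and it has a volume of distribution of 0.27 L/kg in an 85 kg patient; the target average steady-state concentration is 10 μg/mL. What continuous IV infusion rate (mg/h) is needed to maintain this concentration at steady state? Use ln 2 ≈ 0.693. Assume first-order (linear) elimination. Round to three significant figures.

12.7 mg/h

Vd(total) = 85 kg × 0.27 L/kg = 22.95 L
CL = 0.693 × Vd / t½ = 0.693 × 22.95 / 12.5 = 1.272 L/h
Infusion rate = CL × Css = 1.272 × 10 = 12.72 mg/h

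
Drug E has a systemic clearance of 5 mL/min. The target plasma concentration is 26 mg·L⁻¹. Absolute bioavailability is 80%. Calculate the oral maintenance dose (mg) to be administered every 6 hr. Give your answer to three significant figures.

CL = 5 mL/min = 5 × 0.06 = 0.3000 L/h
D = CL × Css × τ / F = 0.3000 × 26 × 6 / 0.8 = 58.50 mg

58.5 mg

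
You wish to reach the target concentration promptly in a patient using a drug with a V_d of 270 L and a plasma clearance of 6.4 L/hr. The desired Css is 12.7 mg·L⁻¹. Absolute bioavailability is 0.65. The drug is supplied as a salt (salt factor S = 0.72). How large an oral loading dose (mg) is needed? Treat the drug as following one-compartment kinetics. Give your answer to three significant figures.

7330 mg

The loading dose fills Vd to the target concentration; clearance is irrelevant here.
LD = Vd × C / F / S = 270.0 × 12.70 / 0.65 / 0.72 = 7327 mg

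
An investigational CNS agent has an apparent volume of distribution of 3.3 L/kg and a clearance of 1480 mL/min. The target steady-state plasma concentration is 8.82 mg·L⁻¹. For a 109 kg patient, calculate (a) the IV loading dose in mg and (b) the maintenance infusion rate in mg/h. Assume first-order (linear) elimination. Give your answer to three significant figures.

Vd = 3.3 L/kg × 109 kg = 359.7 L
Loading dose = Vd × C = 359.7 × 8.82 = 3173 mg
CL = 1480 mL/min × 60/1000 = 88.80 L/h
Maintenance infusion rate = CL × Css = 88.80 × 8.82 = 783.2 mg/h

(a) 3170 mg; (b) 783 mg/h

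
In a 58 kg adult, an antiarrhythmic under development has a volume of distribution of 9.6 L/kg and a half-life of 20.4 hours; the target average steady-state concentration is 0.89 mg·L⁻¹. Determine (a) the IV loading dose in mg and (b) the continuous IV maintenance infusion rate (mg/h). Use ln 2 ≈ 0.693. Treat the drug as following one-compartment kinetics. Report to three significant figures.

(a) 496 mg; (b) 16.8 mg/h

Vd = 9.6 L/kg × 58 kg = 556.8 L
LD = Vd × C = 556.8 × 0.89 = 495.6 mg
CL = 0.693 × Vd / t½ = 0.693 × 556.8 / 20.4 = 18.91 L/h
Infusion rate = CL × Css = 18.91 × 0.89 = 16.83 mg/h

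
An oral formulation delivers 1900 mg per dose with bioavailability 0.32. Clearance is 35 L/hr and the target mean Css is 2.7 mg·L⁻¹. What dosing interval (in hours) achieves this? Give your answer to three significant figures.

6.43 h

F·D/τ = CL·Css → τ = F·D / (CL·Css).
τ = 0.32 × 1900 / (35 × 2.7) = 6.434 h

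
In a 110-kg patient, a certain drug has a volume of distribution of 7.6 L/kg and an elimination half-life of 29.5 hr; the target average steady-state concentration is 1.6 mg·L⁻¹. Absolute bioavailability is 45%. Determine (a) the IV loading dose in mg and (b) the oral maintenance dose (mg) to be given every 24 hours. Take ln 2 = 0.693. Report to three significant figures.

Vd(total) = 110 kg × 7.6 L/kg = 836.0 L
LD = Vd × C = 836.0 × 1.6 = 1338 mg
CL = 0.693 × Vd / t½ = 0.693 × 836.0 / 29.5 = 19.64 L/h
D = CL × Css × τ / F = 19.64 × 1.6 × 24 / 0.45 = 1676 mg

(a) 1340 mg; (b) 1680 mg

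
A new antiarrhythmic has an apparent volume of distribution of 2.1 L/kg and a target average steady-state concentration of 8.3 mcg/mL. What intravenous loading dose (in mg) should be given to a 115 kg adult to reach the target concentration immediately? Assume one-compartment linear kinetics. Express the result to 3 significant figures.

Vd(total) = 115 kg × 2.1 L/kg = 241.5 L
LD = Vd × C = 241.5 × 8.300 = 2004 mg

2000 mg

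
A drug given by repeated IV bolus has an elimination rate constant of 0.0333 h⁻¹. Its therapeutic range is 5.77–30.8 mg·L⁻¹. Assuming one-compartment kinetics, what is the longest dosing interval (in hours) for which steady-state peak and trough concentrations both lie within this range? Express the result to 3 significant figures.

50.3 h

Between IV bolus doses, concentration decays as C = C₀·e^(−kτ), so C_peak/C_trough = e^(kτ).
τ_max = ln(C_peak/C_trough) / k = ln(30.8/5.77) / 0.03330 = 1.675 / 0.03330 = 50.30 h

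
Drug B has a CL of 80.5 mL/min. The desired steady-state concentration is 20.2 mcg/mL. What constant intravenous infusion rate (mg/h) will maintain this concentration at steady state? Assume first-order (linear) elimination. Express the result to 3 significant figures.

Convert clearance: 80.5 mL/min × 60 min/h ÷ 1000 mL/L = 4.830 L/h
Infusion rate = CL · Css = 4.830 L/h × 20.2 mg/L = 97.57 mg/h

97.6 mg/h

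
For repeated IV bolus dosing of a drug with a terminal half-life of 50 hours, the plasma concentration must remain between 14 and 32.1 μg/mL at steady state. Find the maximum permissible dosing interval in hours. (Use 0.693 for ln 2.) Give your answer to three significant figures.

k = 0.693 / t½ = 0.693 / 50 = 0.01386 h⁻¹
Between IV bolus doses, concentration decays as C = C₀·e^(−kτ), so C_peak/C_trough = e^(kτ).
τ_max = ln(C_peak/C_trough) / k = ln(32.1/14) / 0.01386 = 0.8298 / 0.01386 = 59.87 h

59.9 h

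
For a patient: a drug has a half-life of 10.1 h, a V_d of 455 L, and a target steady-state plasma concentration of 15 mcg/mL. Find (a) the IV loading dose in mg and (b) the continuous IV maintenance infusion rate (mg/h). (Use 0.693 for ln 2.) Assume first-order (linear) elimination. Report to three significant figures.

LD = Vd × C = 455.0 × 15 = 6825 mg
CL = 0.693 × Vd / t½ = 0.693 × 455.0 / 10.1 = 31.22 L/h
Infusion rate = CL × Css = 31.22 × 15 = 468.3 mg/h

(a) 6830 mg; (b) 468 mg/h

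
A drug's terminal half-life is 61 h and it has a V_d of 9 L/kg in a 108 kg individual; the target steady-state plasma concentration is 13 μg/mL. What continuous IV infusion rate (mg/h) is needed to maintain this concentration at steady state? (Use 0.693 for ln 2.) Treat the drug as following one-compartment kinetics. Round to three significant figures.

Total Vd = 9 × 108 = 972.0 L
CL = ln 2 · Vd / t½ = 0.693 × 972.0 / 61 = 11.04 L/h
Infusion rate = CL × Css = 11.04 × 13 = 143.5 mg/h

144 mg/h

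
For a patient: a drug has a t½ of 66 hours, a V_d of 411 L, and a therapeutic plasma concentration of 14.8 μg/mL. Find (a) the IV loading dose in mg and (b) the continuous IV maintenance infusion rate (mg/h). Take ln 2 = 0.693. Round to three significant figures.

(a) 6080 mg; (b) 63.9 mg/h

LD = Vd × C = 411.0 × 14.8 = 6083 mg
CL = 0.693 × Vd / t½ = 0.693 × 411.0 / 66 = 4.316 L/h
Infusion rate = CL × Css = 4.316 × 14.8 = 63.88 mg/h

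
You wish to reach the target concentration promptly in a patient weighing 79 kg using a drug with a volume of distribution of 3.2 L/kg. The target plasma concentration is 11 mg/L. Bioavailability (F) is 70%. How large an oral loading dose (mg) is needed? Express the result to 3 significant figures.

Vd = 3.2 L/kg × 79 kg = 252.8 L
LD = Vd × C / F = 252.8 × 11.00 / 0.7 = 3973 mg

3970 mg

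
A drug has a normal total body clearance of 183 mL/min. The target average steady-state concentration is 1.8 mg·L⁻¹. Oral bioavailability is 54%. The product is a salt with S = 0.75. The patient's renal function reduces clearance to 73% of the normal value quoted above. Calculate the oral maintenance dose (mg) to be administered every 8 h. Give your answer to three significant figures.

CL = 183 mL/min × 60/1000 = 10.98 L/h
Patient clearance = 0.73 × 10.98 = 8.015 L/h
D = CL × Css × τ / F / S = 8.015 × 1.8 × 8 / 0.54 / 0.75 = 285.0 mg

285 mg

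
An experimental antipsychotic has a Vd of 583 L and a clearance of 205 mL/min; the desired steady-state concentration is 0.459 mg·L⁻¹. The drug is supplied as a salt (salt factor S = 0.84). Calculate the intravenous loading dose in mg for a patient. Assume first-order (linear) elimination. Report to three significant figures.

319 mg

The loading dose fills Vd to the target concentration; clearance is irrelevant here.
LD = Vd × C / S = 583.0 × 0.4590 / 0.84 = 318.6 mg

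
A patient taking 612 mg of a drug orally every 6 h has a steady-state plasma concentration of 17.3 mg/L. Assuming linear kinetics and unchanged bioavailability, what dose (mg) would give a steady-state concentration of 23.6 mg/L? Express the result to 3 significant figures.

835 mg

With linear kinetics, Css is proportional to dose rate (D/τ) at fixed clearance.
D₂ = D₁ × (Css,target / Css,current) = 612 × 23.6/17.3 = 834.9 mg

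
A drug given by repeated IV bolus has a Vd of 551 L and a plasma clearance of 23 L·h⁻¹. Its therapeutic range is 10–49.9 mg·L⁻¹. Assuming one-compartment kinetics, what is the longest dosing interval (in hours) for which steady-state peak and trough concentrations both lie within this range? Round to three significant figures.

k = CL / Vd = 23.00 / 551.0 = 0.04174 h⁻¹
Between IV bolus doses, concentration decays as C = C₀·e^(−kτ), so C_peak/C_trough = e^(kτ).
τ_max = ln(C_peak/C_trough) / k = ln(49.9/10) / 0.04174 = 1.607 / 0.04174 = 38.50 h

38.5 h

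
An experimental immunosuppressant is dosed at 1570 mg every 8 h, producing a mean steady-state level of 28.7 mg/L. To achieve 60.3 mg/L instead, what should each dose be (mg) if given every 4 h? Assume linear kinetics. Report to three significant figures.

1650 mg

For first-order elimination, Css ∝ F·D/(CL·τ); F and CL are unchanged, so Css ∝ D/τ.
D₂ = D₁ × (Css,target / Css,current) × (τ₂/τ₁) = 1570 × (60.3/28.7) × (4/8) = 1649 mg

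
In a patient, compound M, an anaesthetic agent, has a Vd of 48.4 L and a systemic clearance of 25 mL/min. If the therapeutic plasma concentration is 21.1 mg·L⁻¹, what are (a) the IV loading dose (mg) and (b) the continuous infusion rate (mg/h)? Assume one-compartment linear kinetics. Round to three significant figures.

(a) 1020 mg; (b) 31.7 mg/h

Loading dose = Vd × C = 48.40 × 21.1 = 1021 mg
Convert clearance: 25 mL/min × 60 min/h ÷ 1000 mL/L = 1.500 L/h
Maintenance infusion rate = CL × Css = 1.500 × 21.1 = 31.65 mg/h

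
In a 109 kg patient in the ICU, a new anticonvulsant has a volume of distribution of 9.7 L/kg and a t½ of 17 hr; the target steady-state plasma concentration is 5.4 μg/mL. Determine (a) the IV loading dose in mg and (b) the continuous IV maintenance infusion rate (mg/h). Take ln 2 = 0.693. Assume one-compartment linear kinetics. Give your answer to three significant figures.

(a) 5710 mg; (b) 233 mg/h

Vd(total) = 109 kg × 9.7 L/kg = 1057 L
LD = Vd × C = 1057 × 5.4 = 5708 mg
CL = 0.693 × Vd / t½ = 0.693 × 1057 / 17 = 43.09 L/h
Infusion rate = CL × Css = 43.09 × 5.4 = 232.7 mg/h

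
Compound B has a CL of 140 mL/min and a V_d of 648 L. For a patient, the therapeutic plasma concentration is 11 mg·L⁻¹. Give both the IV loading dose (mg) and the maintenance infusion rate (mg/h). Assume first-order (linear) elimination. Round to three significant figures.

(a) 7130 mg; (b) 92.4 mg/h

Loading: fill Vd to C_target → 648.0 L × 11 mg/L = 7128 mg
CL = 140 mL/min = 140 × 0.06 = 8.400 L/h
Maintenance: replace elimination → rate = CL × Css = 8.400 × 11 = 92.40 mg/h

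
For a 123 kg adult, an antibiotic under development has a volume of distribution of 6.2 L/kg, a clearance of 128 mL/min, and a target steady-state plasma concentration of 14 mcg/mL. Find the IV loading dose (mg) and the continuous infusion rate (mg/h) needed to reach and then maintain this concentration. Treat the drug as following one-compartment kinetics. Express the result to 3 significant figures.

(a) 10700 mg; (b) 108 mg/h

Vd(total) = 123 kg × 6.2 L/kg = 762.6 L
LD = Vd · C_target = 762.6 × 14 = 10680 mg
CL = 128 mL/min × 60/1000 = 7.680 L/h
Infusion rate = 7.680 L/h × 14 mg/L = 107.5 mg/h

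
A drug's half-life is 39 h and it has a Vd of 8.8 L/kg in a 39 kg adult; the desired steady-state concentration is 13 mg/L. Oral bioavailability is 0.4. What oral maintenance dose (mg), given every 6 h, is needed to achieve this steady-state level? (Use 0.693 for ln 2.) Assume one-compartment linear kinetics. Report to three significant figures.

1190 mg

Total Vd = 8.8 × 39 = 343.2 L
CL = ln 2 · Vd / t½ = 0.693 × 343.2 / 39 = 6.098 L/h
D = CL × Css × τ / F = 6.098 × 13 × 6 / 0.4 = 1189 mg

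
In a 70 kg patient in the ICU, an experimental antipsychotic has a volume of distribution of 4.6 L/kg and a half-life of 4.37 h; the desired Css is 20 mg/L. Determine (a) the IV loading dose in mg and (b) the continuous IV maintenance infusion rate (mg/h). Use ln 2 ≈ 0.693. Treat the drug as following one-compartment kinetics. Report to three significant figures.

Total Vd = 4.6 × 70 = 322.0 L
LD = Vd × C = 322.0 × 20 = 6440 mg
CL = 0.693 × Vd / t½ = 0.693 × 322.0 / 4.37 = 51.06 L/h
Infusion rate = CL × Css = 51.06 × 20 = 1021 mg/h

(a) 6440 mg; (b) 1020 mg/h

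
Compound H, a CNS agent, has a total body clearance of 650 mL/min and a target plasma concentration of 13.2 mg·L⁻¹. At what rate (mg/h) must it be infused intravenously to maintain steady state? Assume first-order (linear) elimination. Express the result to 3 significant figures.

CL = 650 mL/min = 650 × 0.06 = 39.00 L/h
R₀ = 39.00 × 13.2 = 514.8 mg/h

515 mg/h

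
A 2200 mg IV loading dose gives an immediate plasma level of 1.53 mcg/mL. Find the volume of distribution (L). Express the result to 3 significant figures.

Immediately after an IV bolus, C₀ = Dose / Vd, so Vd = Dose / C₀.
Vd = 2200 / 1.53 = 1438 L

1440 L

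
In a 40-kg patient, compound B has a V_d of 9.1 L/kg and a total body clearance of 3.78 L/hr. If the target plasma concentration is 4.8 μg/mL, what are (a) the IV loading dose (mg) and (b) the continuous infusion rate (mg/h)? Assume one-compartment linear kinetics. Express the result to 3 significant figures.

Total Vd = 9.1 × 40 = 364.0 L
LD = Vd · C_target = 364.0 × 4.8 = 1747 mg
Infusion rate = 3.780 L/h × 4.8 mg/L = 18.14 mg/h

(a) 1750 mg; (b) 18.1 mg/h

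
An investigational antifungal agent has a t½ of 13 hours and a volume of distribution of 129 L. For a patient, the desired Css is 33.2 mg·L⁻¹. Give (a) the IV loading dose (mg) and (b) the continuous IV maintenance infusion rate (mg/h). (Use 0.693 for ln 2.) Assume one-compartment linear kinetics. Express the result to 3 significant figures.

LD = Vd × C = 129.0 × 33.2 = 4283 mg
CL = 0.693 × Vd / t½ = 0.693 × 129.0 / 13 = 6.877 L/h
Infusion rate = CL × Css = 6.877 × 33.2 = 228.3 mg/h

(a) 4280 mg; (b) 228 mg/h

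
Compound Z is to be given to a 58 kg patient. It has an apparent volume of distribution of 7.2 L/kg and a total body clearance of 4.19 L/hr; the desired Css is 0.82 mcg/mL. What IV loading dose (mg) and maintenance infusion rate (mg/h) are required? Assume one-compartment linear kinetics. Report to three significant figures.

Total Vd = 7.2 × 58 = 417.6 L
Loading: fill Vd to C_target → 417.6 L × 0.82 mg/L = 342.4 mg
Maintenance infusion rate = CL × Css = 4.190 × 0.82 = 3.436 mg/h

(a) 342 mg; (b) 3.44 mg/h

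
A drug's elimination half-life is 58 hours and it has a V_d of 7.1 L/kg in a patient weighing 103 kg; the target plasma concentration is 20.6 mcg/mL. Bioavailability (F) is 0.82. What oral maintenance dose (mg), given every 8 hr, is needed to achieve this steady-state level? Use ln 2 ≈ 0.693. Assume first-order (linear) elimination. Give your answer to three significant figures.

1760 mg

Vd(total) = 103 kg × 7.1 L/kg = 731.3 L
CL = ln 2 · Vd / t½ = 0.693 × 731.3 / 58 = 8.738 L/h
D = CL × Css × τ / F = 8.738 × 20.6 × 8 / 0.82 = 1756 mg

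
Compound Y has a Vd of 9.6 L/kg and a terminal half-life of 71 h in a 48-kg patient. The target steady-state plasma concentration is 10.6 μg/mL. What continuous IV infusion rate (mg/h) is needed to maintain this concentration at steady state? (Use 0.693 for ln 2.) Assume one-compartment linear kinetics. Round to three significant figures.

Vd(total) = 48 kg × 9.6 L/kg = 460.8 L
k = 0.693/71 = 0.009761 h⁻¹, so CL = k·Vd = 0.009761 × 460.8 = 4.498 L/h
Infusion rate = CL × Css = 4.498 × 10.6 = 47.68 mg/h

47.7 mg/h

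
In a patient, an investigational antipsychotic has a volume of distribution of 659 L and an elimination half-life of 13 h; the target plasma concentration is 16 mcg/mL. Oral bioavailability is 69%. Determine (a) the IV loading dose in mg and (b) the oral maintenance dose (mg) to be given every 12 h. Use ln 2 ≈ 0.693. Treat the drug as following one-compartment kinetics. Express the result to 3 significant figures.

(a) 10500 mg; (b) 9780 mg

LD = Vd × C = 659.0 × 16 = 10540 mg
CL = 0.693 × Vd / t½ = 0.693 × 659.0 / 13 = 35.13 L/h
D = CL × Css × τ / F = 35.13 × 16 × 12 / 0.69 = 9775 mg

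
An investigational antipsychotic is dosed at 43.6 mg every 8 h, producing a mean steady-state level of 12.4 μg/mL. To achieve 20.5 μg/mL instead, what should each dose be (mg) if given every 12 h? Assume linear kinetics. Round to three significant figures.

For first-order elimination, Css ∝ F·D/(CL·τ); F and CL are unchanged, so Css ∝ D/τ.
D₂ = D₁ × (Css,target / Css,current) × (τ₂/τ₁) = 43.6 × (20.5/12.4) × (12/8) = 108.1 mg

108 mg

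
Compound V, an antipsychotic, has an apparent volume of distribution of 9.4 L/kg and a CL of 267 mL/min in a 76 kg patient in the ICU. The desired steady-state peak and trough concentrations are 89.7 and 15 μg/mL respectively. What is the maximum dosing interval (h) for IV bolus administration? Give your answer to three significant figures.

79.8 h

Total Vd = 9.4 × 76 = 714.4 L
CL = 267 mL/min = 267 × 0.06 = 16.02 L/h
k = CL / Vd = 16.02 / 714.4 = 0.02242 h⁻¹
Between IV bolus doses, concentration decays as C = C₀·e^(−kτ), so C_peak/C_trough = e^(kτ).
τ_max = ln(C_peak/C_trough) / k = ln(89.7/15) / 0.02242 = 1.788 / 0.02242 = 79.75 h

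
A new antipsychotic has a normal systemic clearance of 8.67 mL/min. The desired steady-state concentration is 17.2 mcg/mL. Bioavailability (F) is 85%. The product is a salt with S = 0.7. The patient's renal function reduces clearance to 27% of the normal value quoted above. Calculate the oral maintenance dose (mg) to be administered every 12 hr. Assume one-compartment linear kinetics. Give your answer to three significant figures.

48.7 mg

Convert clearance: 8.67 mL/min × 60 min/h ÷ 1000 mL/L = 0.5202 L/h
Patient clearance = 0.27 × 0.5202 = 0.1405 L/h
D = CL × Css × τ / F / S = 0.1405 × 17.2 × 12 / 0.85 / 0.7 = 48.74 mg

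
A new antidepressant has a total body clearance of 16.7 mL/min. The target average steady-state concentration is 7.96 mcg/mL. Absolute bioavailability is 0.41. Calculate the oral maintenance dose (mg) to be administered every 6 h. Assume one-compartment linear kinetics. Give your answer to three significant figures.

117 mg

Convert clearance: 16.7 mL/min × 60 min/h ÷ 1000 mL/L = 1.002 L/h
At steady state, dose per interval replaces the amount cleared in that interval: F·D/τ = CL·Css.
D = CL × Css × τ / F = 1.002 × 7.96 × 6 / 0.41 = 116.7 mg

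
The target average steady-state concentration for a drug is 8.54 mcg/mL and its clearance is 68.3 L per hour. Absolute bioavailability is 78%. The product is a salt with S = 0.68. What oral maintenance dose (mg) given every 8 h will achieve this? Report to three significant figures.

8800 mg

D = CL × Css × τ / F / S = 68.30 × 8.54 × 8 / 0.78 / 0.68 = 8798 mg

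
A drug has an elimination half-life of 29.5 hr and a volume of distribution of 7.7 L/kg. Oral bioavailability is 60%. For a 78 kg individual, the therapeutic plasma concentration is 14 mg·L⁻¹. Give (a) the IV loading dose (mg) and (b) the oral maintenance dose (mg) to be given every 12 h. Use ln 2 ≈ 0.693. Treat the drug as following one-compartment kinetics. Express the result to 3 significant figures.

(a) 8410 mg; (b) 3950 mg

Vd = 7.7 L/kg × 78 kg = 600.6 L
LD = Vd × C = 600.6 × 14 = 8408 mg
CL = 0.693 × Vd / t½ = 0.693 × 600.6 / 29.5 = 14.11 L/h
D = CL × Css × τ / F = 14.11 × 14 × 12 / 0.6 = 3951 mg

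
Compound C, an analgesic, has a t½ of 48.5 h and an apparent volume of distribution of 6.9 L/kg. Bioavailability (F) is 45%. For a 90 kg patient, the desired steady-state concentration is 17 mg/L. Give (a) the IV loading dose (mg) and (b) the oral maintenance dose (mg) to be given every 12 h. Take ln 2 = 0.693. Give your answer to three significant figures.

Vd(total) = 90 kg × 6.9 L/kg = 621.0 L
LD = Vd × C = 621.0 × 17 = 10560 mg
CL = 0.693 × Vd / t½ = 0.693 × 621.0 / 48.5 = 8.873 L/h
D = CL × Css × τ / F = 8.873 × 17 × 12 / 0.45 = 4022 mg

(a) 10600 mg; (b) 4020 mg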